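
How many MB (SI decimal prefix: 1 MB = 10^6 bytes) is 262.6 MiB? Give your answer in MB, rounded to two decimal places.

262.6 MiB = 262.6 × 2^20 bytes = 275,356,057.6 bytes
1 MB = 1,000,000 bytes
275,356,057.6 / 1,000,000 = 275.36 MB

275.36 MB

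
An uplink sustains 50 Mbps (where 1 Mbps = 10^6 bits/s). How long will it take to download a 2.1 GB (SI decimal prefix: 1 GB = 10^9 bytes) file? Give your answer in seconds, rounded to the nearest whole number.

2.1 GB = 2,100,000,000 bytes = 16,800,000,000 bits
50 Mbps = 50,000,000 bits/s
time = 16,800,000,000 / 50,000,000 = 336 s

336 seconds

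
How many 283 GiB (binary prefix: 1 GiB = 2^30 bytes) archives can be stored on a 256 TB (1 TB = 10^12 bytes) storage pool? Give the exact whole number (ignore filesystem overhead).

842

Capacity: 256 TB = 256,000,000,000,000 bytes
Per item: 283 GiB = 303,868,936,192 bytes
⌊256,000,000,000,000 / 303,868,936,192⌋ = 842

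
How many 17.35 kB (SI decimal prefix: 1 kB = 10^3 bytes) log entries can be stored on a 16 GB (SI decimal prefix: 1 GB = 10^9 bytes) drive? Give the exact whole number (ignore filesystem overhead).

Capacity: 16 GB = 16,000,000,000 bytes
Per item: 17.35 kB = 17,350 bytes
⌊16,000,000,000 / 17,350⌋ = 922,190

922,190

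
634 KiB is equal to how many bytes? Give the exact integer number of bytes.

634 × 1,024 = 649,216 bytes  (1 KiB = 2^10 bytes)

649,216 bytes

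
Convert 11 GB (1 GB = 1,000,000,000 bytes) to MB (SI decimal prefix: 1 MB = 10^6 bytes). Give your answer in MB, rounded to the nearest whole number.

11 GB = 11 × 10^9 bytes = 11,000,000,000 bytes
1 MB = 1,000,000 bytes
11,000,000,000 / 1,000,000 = 11,000 MB

11,000 MB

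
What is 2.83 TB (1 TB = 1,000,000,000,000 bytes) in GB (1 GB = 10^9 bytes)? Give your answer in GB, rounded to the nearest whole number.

2,830 GB

2.83 TB × 1,000,000,000,000 bytes/TB = 2,830,000,000,000 bytes
1 GB = 1,000,000,000 bytes
2,830,000,000,000 / 1,000,000,000 = 2,830 GB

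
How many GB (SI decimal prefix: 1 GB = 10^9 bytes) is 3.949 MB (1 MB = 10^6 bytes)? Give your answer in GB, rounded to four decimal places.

3.949 MB × 1,000,000 bytes/MB = 3,949,000 bytes
1 GB = 1,000,000,000 bytes
3,949,000 / 1,000,000,000 = 0.0039 GB

0.0039 GB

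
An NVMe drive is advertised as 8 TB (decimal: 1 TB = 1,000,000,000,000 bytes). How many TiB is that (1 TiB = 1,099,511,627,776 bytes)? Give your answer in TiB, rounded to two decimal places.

8 TB × 1,000,000,000,000 bytes/TB = 8,000,000,000,000 bytes
1 TiB = 1,099,511,627,776 bytes
8,000,000,000,000 / 1,099,511,627,776 = 7.28 TiB

7.28 TiB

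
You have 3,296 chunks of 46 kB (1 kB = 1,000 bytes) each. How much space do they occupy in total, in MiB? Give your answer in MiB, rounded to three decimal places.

Total = 3,296 × 46 kB = 151,616 kB
= 151,616 × 1,000 bytes = 151,616,000 bytes
1 MiB = 1,048,576 bytes
151,616,000 / 1,048,576 = 144.592 MiB

144.592 MiB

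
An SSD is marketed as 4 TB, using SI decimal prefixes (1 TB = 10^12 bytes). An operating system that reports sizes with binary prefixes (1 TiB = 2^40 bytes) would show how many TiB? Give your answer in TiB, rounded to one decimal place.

3.6 TiB

4 TB = 4 × 10^12 bytes = 4,000,000,000,000 bytes
1 TiB = 1,099,511,627,776 bytes
4,000,000,000,000 / 1,099,511,627,776 = 3.6 TiB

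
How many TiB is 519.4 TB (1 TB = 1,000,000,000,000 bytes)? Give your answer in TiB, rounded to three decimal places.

519.4 TB × 1,000,000,000,000 bytes/TB = 519,400,000,000,000 bytes
1 TiB = 1,099,511,627,776 bytes
519,400,000,000,000 / 1,099,511,627,776 = 472.392 TiB

472.392 TiB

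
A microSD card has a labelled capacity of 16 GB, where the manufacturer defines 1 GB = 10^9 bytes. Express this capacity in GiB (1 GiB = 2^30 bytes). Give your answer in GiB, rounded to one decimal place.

14.9 GiB

16 GB × 1,000,000,000 bytes/GB = 16,000,000,000 bytes
1 GiB = 2^30 bytes = 1,073,741,824 bytes
16,000,000,000 / 1,073,741,824 = 14.9 GiB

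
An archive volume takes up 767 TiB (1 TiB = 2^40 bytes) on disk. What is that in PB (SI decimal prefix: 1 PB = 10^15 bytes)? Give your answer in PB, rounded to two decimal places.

0.84 PB

767 TiB × 1,099,511,627,776 bytes/TiB = 843,325,418,504,192 bytes
1 PB = 1,000,000,000,000,000 bytes
843,325,418,504,192 / 1,000,000,000,000,000 = 0.84 PB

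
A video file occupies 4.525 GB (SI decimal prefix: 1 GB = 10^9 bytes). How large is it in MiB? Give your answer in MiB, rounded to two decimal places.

4.525 GB = 4.525 × 10^9 bytes = 4,525,000,000 bytes
1 MiB = 1,048,576 bytes
4,525,000,000 / 1,048,576 = 4,315.38 MiB

4,315.38 MiB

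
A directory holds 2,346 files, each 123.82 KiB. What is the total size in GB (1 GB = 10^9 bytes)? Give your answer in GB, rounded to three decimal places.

Total = 2,346 × 123.82 KiB = 290481.72 KiB
= 290481.72 × 1,024 bytes = 297,453,281.28 bytes
1 GB = 1,000,000,000 bytes
297,453,281.28 / 1,000,000,000 = 0.297 GB

0.297 GB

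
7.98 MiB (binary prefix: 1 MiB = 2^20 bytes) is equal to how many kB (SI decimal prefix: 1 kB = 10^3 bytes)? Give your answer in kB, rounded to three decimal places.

8,367.636 kB

7.98 MiB = 7.98 × 2^20 bytes = 8,367,636.48 bytes
1 kB = 1,000 bytes
8,367,636.48 / 1,000 = 8,367.636 kB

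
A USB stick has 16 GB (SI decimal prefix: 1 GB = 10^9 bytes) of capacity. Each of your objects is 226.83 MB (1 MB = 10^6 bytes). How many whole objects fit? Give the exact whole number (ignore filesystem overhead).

70

Capacity: 16 GB = 16,000,000,000 bytes
Per item: 226.83 MB = 226,830,000 bytes
⌊16,000,000,000 / 226,830,000⌋ = 70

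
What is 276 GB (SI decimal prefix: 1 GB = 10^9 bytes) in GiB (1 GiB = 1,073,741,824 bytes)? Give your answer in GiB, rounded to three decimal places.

276 GB × 1,000,000,000 bytes/GB = 276,000,000,000 bytes
1 GiB = 1,073,741,824 bytes
276,000,000,000 / 1,073,741,824 = 257.045 GiB

257.045 GiB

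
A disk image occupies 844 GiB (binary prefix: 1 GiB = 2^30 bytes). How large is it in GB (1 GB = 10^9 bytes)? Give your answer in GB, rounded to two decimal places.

906.24 GB

844 GiB = 844 × 2^30 bytes = 906,238,099,456 bytes
1 GB = 10^9 bytes = 1,000,000,000 bytes
906,238,099,456 / 1,000,000,000 = 906.24 GB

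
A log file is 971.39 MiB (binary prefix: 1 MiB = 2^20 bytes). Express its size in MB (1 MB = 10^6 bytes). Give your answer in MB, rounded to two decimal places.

971.39 MiB × 1,048,576 bytes/MiB = 1,018,576,240.64 bytes
1 MB = 1,000,000 bytes
1,018,576,240.64 / 1,000,000 = 1,018.58 MB

1,018.58 MB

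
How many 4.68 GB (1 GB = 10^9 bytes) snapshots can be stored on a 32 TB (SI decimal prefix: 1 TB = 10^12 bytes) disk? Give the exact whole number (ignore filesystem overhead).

Capacity: 32 TB = 32,000,000,000,000 bytes
Per item: 4.68 GB = 4,680,000,000 bytes
⌊32,000,000,000,000 / 4,680,000,000⌋ = 6,837

6,837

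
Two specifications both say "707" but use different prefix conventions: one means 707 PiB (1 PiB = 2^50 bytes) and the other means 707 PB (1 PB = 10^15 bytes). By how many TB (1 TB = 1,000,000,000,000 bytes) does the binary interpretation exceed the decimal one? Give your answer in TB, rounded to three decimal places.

707 PiB = 707 × 1,125,899,906,842,624 = 796,011,234,137,735,168 bytes
707 PB = 707 × 1,000,000,000,000,000 = 707,000,000,000,000,000 bytes
difference = 89,011,234,137,735,168 bytes
89,011,234,137,735,168 / 1,000,000,000,000 = 89,011.234 TB

89,011.234 TB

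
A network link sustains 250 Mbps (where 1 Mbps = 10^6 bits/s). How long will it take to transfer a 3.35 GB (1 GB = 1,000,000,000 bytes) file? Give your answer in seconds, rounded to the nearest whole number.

107 seconds

3.35 GB = 3,350,000,000 bytes = 26,800,000,000 bits
250 Mbps = 250,000,000 bits/s
time = 26,800,000,000 / 250,000,000 = 107 s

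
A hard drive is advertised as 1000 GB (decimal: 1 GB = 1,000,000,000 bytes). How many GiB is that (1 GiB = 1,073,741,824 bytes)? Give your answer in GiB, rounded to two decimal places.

1000 GB = 1000 × 10^9 bytes = 1,000,000,000,000 bytes
1 GiB = 1,073,741,824 bytes
1,000,000,000,000 / 1,073,741,824 = 931.32 GiB

931.32 GiB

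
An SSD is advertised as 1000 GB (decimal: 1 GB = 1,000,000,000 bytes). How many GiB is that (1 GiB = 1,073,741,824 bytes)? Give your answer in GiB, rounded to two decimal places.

1000 GB × 1,000,000,000 bytes/GB = 1,000,000,000,000 bytes
1 GiB = 1,073,741,824 bytes
1,000,000,000,000 / 1,073,741,824 = 931.32 GiB

931.32 GiB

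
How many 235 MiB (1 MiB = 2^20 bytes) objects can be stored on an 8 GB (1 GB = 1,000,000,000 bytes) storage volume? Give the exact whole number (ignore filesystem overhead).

Capacity: 8 GB = 8,000,000,000 bytes
Per item: 235 MiB = 246,415,360 bytes
⌊8,000,000,000 / 246,415,360⌋ = 32

32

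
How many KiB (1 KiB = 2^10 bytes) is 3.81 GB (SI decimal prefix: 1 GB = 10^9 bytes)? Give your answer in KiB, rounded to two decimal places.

3.81 GB = 3.81 × 10^9 bytes = 3,810,000,000 bytes
1 KiB = 2^10 bytes = 1,024 bytes
3,810,000,000 / 1,024 = 3,720,703.13 KiB

3,720,703.13 KiB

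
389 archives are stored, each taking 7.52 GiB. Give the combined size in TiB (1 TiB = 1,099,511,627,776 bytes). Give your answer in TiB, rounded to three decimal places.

2.857 TiB

Total = 389 × 7.52 GiB = 2925.28 GiB
= 2925.28 × 1,073,741,824 bytes = 3,140,995,482,910.72 bytes
1 TiB = 1,099,511,627,776 bytes
3,140,995,482,910.72 / 1,099,511,627,776 = 2.857 TiB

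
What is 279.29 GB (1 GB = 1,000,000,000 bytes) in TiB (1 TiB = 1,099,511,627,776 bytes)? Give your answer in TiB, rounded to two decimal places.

279.29 GB = 279.29 × 10^9 bytes = 279,290,000,000 bytes
1 TiB = 1,099,511,627,776 bytes
279,290,000,000 / 1,099,511,627,776 = 0.25 TiB

0.25 TiB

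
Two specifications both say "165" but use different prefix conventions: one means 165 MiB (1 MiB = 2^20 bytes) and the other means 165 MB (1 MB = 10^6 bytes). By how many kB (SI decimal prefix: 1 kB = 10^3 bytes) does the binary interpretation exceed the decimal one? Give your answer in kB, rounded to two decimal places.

165 MiB = 165 × 1,048,576 = 173,015,040 bytes
165 MB = 165 × 1,000,000 = 165,000,000 bytes
difference = 8,015,040 bytes
8,015,040 / 1,000 = 8,015.04 kB

8,015.04 kB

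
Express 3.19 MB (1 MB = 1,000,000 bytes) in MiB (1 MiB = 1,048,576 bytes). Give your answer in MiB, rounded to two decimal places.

3.19 MB = 3.19 × 10^6 bytes = 3,190,000 bytes
1 MiB = 2^20 bytes = 1,048,576 bytes
3,190,000 / 1,048,576 = 3.04 MiB

3.04 MiB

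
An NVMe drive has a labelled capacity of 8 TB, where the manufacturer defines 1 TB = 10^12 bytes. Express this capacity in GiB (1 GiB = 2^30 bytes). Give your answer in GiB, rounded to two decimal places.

7,450.58 GiB

8 TB × 1,000,000,000,000 bytes/TB = 8,000,000,000,000 bytes
1 GiB = 2^30 bytes = 1,073,741,824 bytes
8,000,000,000,000 / 1,073,741,824 = 7,450.58 GiB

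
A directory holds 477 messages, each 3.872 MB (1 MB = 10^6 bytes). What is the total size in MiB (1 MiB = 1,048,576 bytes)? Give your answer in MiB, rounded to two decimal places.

Total = 477 × 3.872 MB = 1846.944 MB
= 1846.944 × 1,000,000 bytes = 1,846,944,000 bytes
1 MiB = 1,048,576 bytes
1,846,944,000 / 1,048,576 = 1,761.38 MiB

1,761.38 MiB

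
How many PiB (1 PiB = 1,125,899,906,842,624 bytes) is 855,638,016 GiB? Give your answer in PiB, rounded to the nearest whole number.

855,638,016 GiB = 855,638,016 × 2^30 bytes = 918,734,323,983,581,184 bytes
1 PiB = 2^50 bytes = 1,125,899,906,842,624 bytes
918,734,323,983,581,184 / 1,125,899,906,842,624 = 816 PiB

816 PiB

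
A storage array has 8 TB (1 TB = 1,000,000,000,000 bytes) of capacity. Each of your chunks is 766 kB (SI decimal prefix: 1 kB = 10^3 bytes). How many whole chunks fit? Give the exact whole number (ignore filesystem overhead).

10,443,864

Capacity: 8 TB = 8,000,000,000,000 bytes
Per item: 766 kB = 766,000 bytes
⌊8,000,000,000,000 / 766,000⌋ = 10,443,864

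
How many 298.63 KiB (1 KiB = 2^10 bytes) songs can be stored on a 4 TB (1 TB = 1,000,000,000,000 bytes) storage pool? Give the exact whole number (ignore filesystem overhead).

Capacity: 4 TB = 4,000,000,000,000 bytes
Per item: 298.63 KiB = 305,797.12 bytes
⌊4,000,000,000,000 / 305,797.12⌋ = 13,080,567

13,080,567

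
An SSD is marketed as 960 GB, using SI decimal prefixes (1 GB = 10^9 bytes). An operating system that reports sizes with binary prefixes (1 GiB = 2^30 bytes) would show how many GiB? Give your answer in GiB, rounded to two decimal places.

960 GB = 960 × 10^9 bytes = 960,000,000,000 bytes
1 GiB = 2^30 bytes = 1,073,741,824 bytes
960,000,000,000 / 1,073,741,824 = 894.07 GiB

894.07 GiB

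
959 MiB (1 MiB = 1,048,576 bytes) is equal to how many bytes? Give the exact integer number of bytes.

959 × 1,048,576 = 1,005,584,384 bytes  (1 MiB = 2^20 bytes)

1,005,584,384 bytes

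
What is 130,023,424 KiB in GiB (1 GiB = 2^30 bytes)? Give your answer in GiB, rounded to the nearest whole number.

124 GiB

130,023,424 KiB × 1,024 bytes/KiB = 133,143,986,176 bytes
1 GiB = 1,073,741,824 bytes
133,143,986,176 / 1,073,741,824 = 124 GiB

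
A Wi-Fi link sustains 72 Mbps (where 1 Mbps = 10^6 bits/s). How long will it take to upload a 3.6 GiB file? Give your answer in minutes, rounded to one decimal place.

7.2 minutes

3.6 GiB = 3,865,470,566.4 bytes = 30,923,764,531.2 bits
72 Mbps = 72,000,000 bits/s
time = 30,923,764,531.2 / 72,000,000 = 429.50 s
429.50 s / 60 = 7.2 minutes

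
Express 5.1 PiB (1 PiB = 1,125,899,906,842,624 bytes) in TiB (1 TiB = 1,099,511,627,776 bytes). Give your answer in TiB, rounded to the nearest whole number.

5.1 PiB × 1,125,899,906,842,624 bytes/PiB = 5,742,089,524,897,382.4 bytes
1 TiB = 2^40 bytes = 1,099,511,627,776 bytes
5,742,089,524,897,382.4 / 1,099,511,627,776 = 5,222 TiB

5,222 TiB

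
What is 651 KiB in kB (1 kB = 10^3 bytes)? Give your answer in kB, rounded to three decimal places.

666.624 kB

651 KiB × 1,024 bytes/KiB = 666,624 bytes
1 kB = 1,000 bytes
666,624 / 1,000 = 666.624 kB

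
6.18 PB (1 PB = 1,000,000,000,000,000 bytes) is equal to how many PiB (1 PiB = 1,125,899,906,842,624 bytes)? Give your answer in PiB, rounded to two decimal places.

6.18 PB × 1,000,000,000,000,000 bytes/PB = 6,180,000,000,000,000 bytes
1 PiB = 2^50 bytes = 1,125,899,906,842,624 bytes
6,180,000,000,000,000 / 1,125,899,906,842,624 = 5.49 PiB

5.49 PiB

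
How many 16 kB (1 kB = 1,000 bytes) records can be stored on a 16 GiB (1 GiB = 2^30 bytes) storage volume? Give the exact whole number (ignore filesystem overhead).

1,073,741

Capacity: 16 GiB = 17,179,869,184 bytes
Per item: 16 kB = 16,000 bytes
⌊17,179,869,184 / 16,000⌋ = 1,073,741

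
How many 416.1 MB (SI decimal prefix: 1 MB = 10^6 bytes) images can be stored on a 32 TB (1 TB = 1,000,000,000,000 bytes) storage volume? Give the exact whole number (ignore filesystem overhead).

76,904

Capacity: 32 TB = 32,000,000,000,000 bytes
Per item: 416.1 MB = 416,100,000 bytes
⌊32,000,000,000,000 / 416,100,000⌋ = 76,904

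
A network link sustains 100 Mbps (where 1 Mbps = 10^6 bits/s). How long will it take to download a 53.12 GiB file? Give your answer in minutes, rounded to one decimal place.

76.0 minutes

53.12 GiB = 57,037,165,690.88 bytes = 456,297,325,527.04 bits
100 Mbps = 100,000,000 bits/s
time = 456,297,325,527.04 / 100,000,000 = 4,562.97 s
4,562.97 s / 60 = 76.0 minutes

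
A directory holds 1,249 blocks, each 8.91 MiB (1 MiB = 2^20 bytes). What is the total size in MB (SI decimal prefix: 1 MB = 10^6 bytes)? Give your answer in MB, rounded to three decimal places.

Total = 1,249 × 8.91 MiB = 11128.59 MiB
= 11128.59 × 1,048,576 bytes = 11,669,172,387.84 bytes
1 MB = 1,000,000 bytes
11,669,172,387.84 / 1,000,000 = 11,669.172 MB

11,669.172 MB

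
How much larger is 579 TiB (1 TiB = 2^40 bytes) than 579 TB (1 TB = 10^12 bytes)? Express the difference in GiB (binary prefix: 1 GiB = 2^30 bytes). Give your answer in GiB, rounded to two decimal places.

579 TiB = 579 × 1,099,511,627,776 = 636,617,232,482,304 bytes
579 TB = 579 × 1,000,000,000,000 = 579,000,000,000,000 bytes
difference = 57,617,232,482,304 bytes
57,617,232,482,304 / 1,073,741,824 = 53,660.23 GiB

53,660.23 GiB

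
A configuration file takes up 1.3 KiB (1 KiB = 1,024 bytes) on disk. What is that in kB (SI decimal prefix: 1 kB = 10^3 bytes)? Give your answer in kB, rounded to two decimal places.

1.3 KiB × 1,024 bytes/KiB = 1,331.2 bytes
1 kB = 1,000 bytes
1,331.2 / 1,000 = 1.33 kB

1.33 kB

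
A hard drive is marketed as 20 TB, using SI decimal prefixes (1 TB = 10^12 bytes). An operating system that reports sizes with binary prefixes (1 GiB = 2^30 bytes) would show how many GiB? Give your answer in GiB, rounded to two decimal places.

18,626.45 GiB

20 TB × 1,000,000,000,000 bytes/TB = 20,000,000,000,000 bytes
1 GiB = 2^30 bytes = 1,073,741,824 bytes
20,000,000,000,000 / 1,073,741,824 = 18,626.45 GiB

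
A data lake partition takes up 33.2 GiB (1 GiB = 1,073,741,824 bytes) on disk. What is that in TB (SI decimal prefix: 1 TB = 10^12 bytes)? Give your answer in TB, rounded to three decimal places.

33.2 GiB × 1,073,741,824 bytes/GiB = 35,648,228,556.8 bytes
1 TB = 10^12 bytes = 1,000,000,000,000 bytes
35,648,228,556.8 / 1,000,000,000,000 = 0.036 TB

0.036 TB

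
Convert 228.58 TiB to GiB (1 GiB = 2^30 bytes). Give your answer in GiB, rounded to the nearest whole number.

228.58 TiB = 228.58 × 2^40 bytes = 251,326,367,877,038.08 bytes
1 GiB = 1,073,741,824 bytes
251,326,367,877,038.08 / 1,073,741,824 = 234,066 GiB

234,066 GiB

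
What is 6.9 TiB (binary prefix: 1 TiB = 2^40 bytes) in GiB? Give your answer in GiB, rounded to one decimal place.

6.9 TiB × 1,099,511,627,776 bytes/TiB = 7,586,630,231,654.4 bytes
1 GiB = 2^30 bytes = 1,073,741,824 bytes
7,586,630,231,654.4 / 1,073,741,824 = 7,065.6 GiB

7,065.6 GiB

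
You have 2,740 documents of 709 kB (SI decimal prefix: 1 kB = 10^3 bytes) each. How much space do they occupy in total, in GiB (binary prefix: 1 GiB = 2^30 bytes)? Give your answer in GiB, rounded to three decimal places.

Total = 2,740 × 709 kB = 1,942,660 kB
= 1,942,660 × 1,000 bytes = 1,942,660,000 bytes
1 GiB = 1,073,741,824 bytes
1,942,660,000 / 1,073,741,824 = 1.809 GiB

1.809 GiB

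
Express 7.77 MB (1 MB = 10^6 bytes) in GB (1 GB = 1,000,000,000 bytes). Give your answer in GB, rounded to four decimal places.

7.77 MB = 7.77 × 10^6 bytes = 7,770,000 bytes
1 GB = 10^9 bytes = 1,000,000,000 bytes
7,770,000 / 1,000,000,000 = 0.0078 GB

0.0078 GB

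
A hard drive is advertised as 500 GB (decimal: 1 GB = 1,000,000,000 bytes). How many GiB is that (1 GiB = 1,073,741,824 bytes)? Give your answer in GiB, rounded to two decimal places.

500 GB = 500 × 10^9 bytes = 500,000,000,000 bytes
1 GiB = 2^30 bytes = 1,073,741,824 bytes
500,000,000,000 / 1,073,741,824 = 465.66 GiB

465.66 GiB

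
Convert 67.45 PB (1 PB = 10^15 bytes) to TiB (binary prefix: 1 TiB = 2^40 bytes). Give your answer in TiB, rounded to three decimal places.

67.45 PB = 67.45 × 10^15 bytes = 67,450,000,000,000,000 bytes
1 TiB = 2^40 bytes = 1,099,511,627,776 bytes
67,450,000,000,000,000 / 1,099,511,627,776 = 61,345.418 TiB

61,345.418 TiB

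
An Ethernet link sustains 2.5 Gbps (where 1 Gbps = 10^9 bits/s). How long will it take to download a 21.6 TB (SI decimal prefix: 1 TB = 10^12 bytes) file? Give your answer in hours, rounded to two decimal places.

21.6 TB = 21,600,000,000,000 bytes = 172,800,000,000,000 bits
2.5 Gbps = 2,500,000,000 bits/s
time = 172,800,000,000,000 / 2,500,000,000 = 69,120.0000 s
69,120.0000 s / 3600 = 19.20 hours

19.20 hours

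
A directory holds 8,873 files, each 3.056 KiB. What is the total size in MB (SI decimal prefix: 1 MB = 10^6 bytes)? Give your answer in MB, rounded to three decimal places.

27.767 MB

Total = 8,873 × 3.056 KiB = 27115.888 KiB
= 27115.888 × 1,024 bytes = 27,766,669.312 bytes
1 MB = 1,000,000 bytes
27,766,669.312 / 1,000,000 = 27.767 MB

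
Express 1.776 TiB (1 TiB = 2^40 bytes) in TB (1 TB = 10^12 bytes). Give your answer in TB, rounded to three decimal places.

1.953 TB

1.776 TiB = 1.776 × 2^40 bytes = 1,952,732,650,930.176 bytes
1 TB = 10^12 bytes = 1,000,000,000,000 bytes
1,952,732,650,930.176 / 1,000,000,000,000 = 1.953 TB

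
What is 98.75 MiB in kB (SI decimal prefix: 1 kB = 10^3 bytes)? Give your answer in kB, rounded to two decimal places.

103,546.88 kB

98.75 MiB = 98.75 × 2^20 bytes = 103,546,880 bytes
1 kB = 10^3 bytes = 1,000 bytes
103,546,880 / 1,000 = 103,546.88 kB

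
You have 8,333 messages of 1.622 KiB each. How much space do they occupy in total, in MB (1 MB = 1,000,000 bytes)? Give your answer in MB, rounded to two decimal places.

13.84 MB

Total = 8,333 × 1.622 KiB = 13516.126 KiB
= 13516.126 × 1,024 bytes = 13,840,513.024 bytes
1 MB = 1,000,000 bytes
13,840,513.024 / 1,000,000 = 13.84 MB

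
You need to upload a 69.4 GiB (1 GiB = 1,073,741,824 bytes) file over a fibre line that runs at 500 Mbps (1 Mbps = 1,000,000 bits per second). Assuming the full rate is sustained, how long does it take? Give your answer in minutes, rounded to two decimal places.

19.87 minutes

69.4 GiB = 74,517,682,585.6 bytes = 596,141,460,684.8 bits
500 Mbps = 500,000,000 bits/s
time = 596,141,460,684.8 / 500,000,000 = 1,192.283 s
1,192.283 s / 60 = 19.87 minutes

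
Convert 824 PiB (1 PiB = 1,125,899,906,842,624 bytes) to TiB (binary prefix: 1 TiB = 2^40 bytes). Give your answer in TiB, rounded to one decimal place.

843,776.0 TiB

824 PiB = 824 × 2^50 bytes = 927,741,523,238,322,176 bytes
1 TiB = 2^40 bytes = 1,099,511,627,776 bytes
927,741,523,238,322,176 / 1,099,511,627,776 = 843,776.0 TiB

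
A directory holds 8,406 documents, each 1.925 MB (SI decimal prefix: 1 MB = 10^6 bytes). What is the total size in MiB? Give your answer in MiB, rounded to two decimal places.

15,431.93 MiB

Total = 8,406 × 1.925 MB = 16181.55 MB
= 16181.55 × 1,000,000 bytes = 16,181,550,000 bytes
1 MiB = 1,048,576 bytes
16,181,550,000 / 1,048,576 = 15,431.93 MiB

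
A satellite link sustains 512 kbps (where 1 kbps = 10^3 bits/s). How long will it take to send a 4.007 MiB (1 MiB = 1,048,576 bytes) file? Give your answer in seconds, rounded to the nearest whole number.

4.007 MiB = 4,201,644.032 bytes = 33,613,152.256 bits
512 kbps = 512,000 bits/s
time = 33,613,152.256 / 512,000 = 66 s

66 seconds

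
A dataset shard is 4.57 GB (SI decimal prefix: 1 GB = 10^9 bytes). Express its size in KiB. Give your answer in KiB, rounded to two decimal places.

4,462,890.63 KiB

4.57 GB = 4.57 × 10^9 bytes = 4,570,000,000 bytes
1 KiB = 1,024 bytes
4,570,000,000 / 1,024 = 4,462,890.63 KiB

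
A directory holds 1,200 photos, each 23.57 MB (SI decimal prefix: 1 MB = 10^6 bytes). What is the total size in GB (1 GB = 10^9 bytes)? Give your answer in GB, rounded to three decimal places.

28.284 GB

Total = 1,200 × 23.57 MB = 28,284 MB
= 28,284 × 1,000,000 bytes = 28,284,000,000 bytes
1 GB = 1,000,000,000 bytes
28,284,000,000 / 1,000,000,000 = 28.284 GB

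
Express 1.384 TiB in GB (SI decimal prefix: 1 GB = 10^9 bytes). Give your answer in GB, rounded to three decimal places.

1.384 TiB = 1.384 × 2^40 bytes = 1,521,724,092,841.984 bytes
1 GB = 10^9 bytes = 1,000,000,000 bytes
1,521,724,092,841.984 / 1,000,000,000 = 1,521.724 GB

1,521.724 GB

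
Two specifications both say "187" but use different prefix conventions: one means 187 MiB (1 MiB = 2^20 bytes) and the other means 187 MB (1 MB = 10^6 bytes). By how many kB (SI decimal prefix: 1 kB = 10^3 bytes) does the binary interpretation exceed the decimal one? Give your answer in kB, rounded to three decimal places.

9,083.712 kB

187 MiB = 187 × 1,048,576 = 196,083,712 bytes
187 MB = 187 × 1,000,000 = 187,000,000 bytes
difference = 9,083,712 bytes
9,083,712 / 1,000 = 9,083.712 kB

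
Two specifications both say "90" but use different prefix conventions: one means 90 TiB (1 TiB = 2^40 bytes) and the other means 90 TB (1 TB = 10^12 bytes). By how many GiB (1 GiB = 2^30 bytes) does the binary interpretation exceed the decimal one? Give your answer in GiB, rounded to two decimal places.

8,340.97 GiB

90 TiB = 90 × 1,099,511,627,776 = 98,956,046,499,840 bytes
90 TB = 90 × 1,000,000,000,000 = 90,000,000,000,000 bytes
difference = 8,956,046,499,840 bytes
8,956,046,499,840 / 1,073,741,824 = 8,340.97 GiB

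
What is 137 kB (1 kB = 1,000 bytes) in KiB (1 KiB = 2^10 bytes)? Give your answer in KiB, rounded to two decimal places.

137 kB × 1,000 bytes/kB = 137,000 bytes
1 KiB = 2^10 bytes = 1,024 bytes
137,000 / 1,024 = 133.79 KiB

133.79 KiB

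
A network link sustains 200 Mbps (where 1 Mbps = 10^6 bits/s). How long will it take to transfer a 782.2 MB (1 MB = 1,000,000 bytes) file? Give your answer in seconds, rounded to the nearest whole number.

782.2 MB = 782,200,000 bytes = 6,257,600,000 bits
200 Mbps = 200,000,000 bits/s
time = 6,257,600,000 / 200,000,000 = 31 s

31 seconds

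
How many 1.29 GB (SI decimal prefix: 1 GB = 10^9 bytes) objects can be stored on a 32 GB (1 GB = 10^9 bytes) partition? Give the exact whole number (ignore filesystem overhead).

Capacity: 32 GB = 32,000,000,000 bytes
Per item: 1.29 GB = 1,290,000,000 bytes
⌊32,000,000,000 / 1,290,000,000⌋ = 24

24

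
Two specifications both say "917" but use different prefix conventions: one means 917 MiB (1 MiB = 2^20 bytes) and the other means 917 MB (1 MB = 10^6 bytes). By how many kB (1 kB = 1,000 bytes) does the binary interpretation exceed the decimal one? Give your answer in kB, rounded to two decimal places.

917 MiB = 917 × 1,048,576 = 961,544,192 bytes
917 MB = 917 × 1,000,000 = 917,000,000 bytes
difference = 44,544,192 bytes
44,544,192 / 1,000 = 44,544.19 kB

44,544.19 kB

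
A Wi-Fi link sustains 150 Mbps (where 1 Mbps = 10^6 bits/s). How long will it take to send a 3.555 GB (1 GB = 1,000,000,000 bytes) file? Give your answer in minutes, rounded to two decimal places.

3.16 minutes

3.555 GB = 3,555,000,000 bytes = 28,440,000,000 bits
150 Mbps = 150,000,000 bits/s
time = 28,440,000,000 / 150,000,000 = 189.600 s
189.600 s / 60 = 3.16 minutes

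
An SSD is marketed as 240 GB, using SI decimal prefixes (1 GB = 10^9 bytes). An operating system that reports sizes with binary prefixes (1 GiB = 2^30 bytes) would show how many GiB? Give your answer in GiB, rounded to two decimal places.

223.52 GiB

240 GB = 240 × 10^9 bytes = 240,000,000,000 bytes
1 GiB = 1,073,741,824 bytes
240,000,000,000 / 1,073,741,824 = 223.52 GiB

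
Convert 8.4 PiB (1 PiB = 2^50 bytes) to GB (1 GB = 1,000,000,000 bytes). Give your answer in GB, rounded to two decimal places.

8.4 PiB = 8.4 × 2^50 bytes = 9,457,559,217,478,041.6 bytes
1 GB = 1,000,000,000 bytes
9,457,559,217,478,041.6 / 1,000,000,000 = 9,457,559.22 GB

9,457,559.22 GB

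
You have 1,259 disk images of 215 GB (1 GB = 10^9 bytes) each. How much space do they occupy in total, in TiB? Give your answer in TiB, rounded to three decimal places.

Total = 1,259 × 215 GB = 270,685 GB
= 270,685 × 1,000,000,000 bytes = 270,685,000,000,000 bytes
1 TiB = 1,099,511,627,776 bytes
270,685,000,000,000 / 1,099,511,627,776 = 246.187 TiB

246.187 TiB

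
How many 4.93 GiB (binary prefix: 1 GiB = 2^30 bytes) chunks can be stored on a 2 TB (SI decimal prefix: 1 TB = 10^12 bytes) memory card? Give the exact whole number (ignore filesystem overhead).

377

Capacity: 2 TB = 2,000,000,000,000 bytes
Per item: 4.93 GiB = 5,293,547,192.32 bytes
⌊2,000,000,000,000 / 5,293,547,192.32⌋ = 377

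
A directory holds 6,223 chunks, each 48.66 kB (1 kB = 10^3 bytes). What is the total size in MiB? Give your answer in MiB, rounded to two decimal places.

288.78 MiB

Total = 6,223 × 48.66 kB = 302811.18 kB
= 302811.18 × 1,000 bytes = 302,811,180 bytes
1 MiB = 1,048,576 bytes
302,811,180 / 1,048,576 = 288.78 MiB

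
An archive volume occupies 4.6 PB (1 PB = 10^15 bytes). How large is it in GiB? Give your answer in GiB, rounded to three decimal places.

4.6 PB = 4.6 × 10^15 bytes = 4,600,000,000,000,000 bytes
1 GiB = 2^30 bytes = 1,073,741,824 bytes
4,600,000,000,000,000 / 1,073,741,824 = 4,284,083.843 GiB

4,284,083.843 GiB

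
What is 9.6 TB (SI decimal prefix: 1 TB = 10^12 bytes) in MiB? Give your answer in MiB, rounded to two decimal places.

9.6 TB = 9.6 × 10^12 bytes = 9,600,000,000,000 bytes
1 MiB = 1,048,576 bytes
9,600,000,000,000 / 1,048,576 = 9,155,273.44 MiB

9,155,273.44 MiB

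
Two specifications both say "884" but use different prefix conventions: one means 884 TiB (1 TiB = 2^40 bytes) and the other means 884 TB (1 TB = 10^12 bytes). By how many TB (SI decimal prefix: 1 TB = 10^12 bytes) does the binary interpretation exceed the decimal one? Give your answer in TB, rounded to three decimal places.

87.968 TB

884 TiB = 884 × 1,099,511,627,776 = 971,968,278,953,984 bytes
884 TB = 884 × 1,000,000,000,000 = 884,000,000,000,000 bytes
difference = 87,968,278,953,984 bytes
87,968,278,953,984 / 1,000,000,000,000 = 87.968 TB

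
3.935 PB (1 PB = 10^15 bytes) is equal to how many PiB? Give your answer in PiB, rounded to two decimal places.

3.49 PiB

3.935 PB = 3.935 × 10^15 bytes = 3,935,000,000,000,000 bytes
1 PiB = 2^50 bytes = 1,125,899,906,842,624 bytes
3,935,000,000,000,000 / 1,125,899,906,842,624 = 3.49 PiB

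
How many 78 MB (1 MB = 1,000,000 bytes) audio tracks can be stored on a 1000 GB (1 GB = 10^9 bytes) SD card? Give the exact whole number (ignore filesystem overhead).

12,820

Capacity: 1000 GB = 1,000,000,000,000 bytes
Per item: 78 MB = 78,000,000 bytes
⌊1,000,000,000,000 / 78,000,000⌋ = 12,820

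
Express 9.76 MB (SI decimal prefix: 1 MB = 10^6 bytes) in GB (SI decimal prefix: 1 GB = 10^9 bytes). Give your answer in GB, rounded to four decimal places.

0.0098 GB

9.76 MB = 9.76 × 10^6 bytes = 9,760,000 bytes
1 GB = 10^9 bytes = 1,000,000,000 bytes
9,760,000 / 1,000,000,000 = 0.0098 GB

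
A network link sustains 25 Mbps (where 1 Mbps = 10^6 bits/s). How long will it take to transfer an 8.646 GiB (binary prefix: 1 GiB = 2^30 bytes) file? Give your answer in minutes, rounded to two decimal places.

49.51 minutes

8.646 GiB = 9,283,571,810.304 bytes = 74,268,574,482.432 bits
25 Mbps = 25,000,000 bits/s
time = 74,268,574,482.432 / 25,000,000 = 2,970.743 s
2,970.743 s / 60 = 49.51 minutes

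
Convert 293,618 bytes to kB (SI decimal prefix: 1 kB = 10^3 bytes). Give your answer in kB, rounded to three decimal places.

293,618 bytes given.
1 kB = 10^3 bytes = 1,000 bytes
293,618 / 1,000 = 293.618 kB

293.618 kB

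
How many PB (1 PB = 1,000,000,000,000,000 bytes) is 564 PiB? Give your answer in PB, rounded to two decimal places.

635.01 PB

564 PiB = 564 × 2^50 bytes = 635,007,547,459,239,936 bytes
1 PB = 10^15 bytes = 1,000,000,000,000,000 bytes
635,007,547,459,239,936 / 1,000,000,000,000,000 = 635.01 PB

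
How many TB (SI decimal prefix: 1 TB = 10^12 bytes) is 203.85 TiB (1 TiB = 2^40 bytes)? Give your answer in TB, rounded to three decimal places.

203.85 TiB = 203.85 × 2^40 bytes = 224,135,445,322,137.6 bytes
1 TB = 1,000,000,000,000 bytes
224,135,445,322,137.6 / 1,000,000,000,000 = 224.135 TB

224.135 TB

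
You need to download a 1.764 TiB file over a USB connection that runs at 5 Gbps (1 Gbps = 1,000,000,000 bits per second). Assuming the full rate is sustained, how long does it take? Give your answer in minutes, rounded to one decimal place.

1.764 TiB = 1,939,538,511,396.864 bytes = 15,516,308,091,174.912 bits
5 Gbps = 5,000,000,000 bits/s
time = 15,516,308,091,174.912 / 5,000,000,000 = 3,103.26 s
3,103.26 s / 60 = 51.7 minutes

51.7 minutes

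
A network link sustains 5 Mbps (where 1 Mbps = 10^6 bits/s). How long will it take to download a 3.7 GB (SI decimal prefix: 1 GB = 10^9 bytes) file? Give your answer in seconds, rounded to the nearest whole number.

5,920 seconds

3.7 GB = 3,700,000,000 bytes = 29,600,000,000 bits
5 Mbps = 5,000,000 bits/s
time = 29,600,000,000 / 5,000,000 = 5,920 s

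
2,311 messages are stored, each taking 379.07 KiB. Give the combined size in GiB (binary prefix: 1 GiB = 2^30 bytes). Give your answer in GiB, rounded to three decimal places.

Total = 2,311 × 379.07 KiB = 876030.77 KiB
= 876030.77 × 1,024 bytes = 897,055,508.48 bytes
1 GiB = 1,073,741,824 bytes
897,055,508.48 / 1,073,741,824 = 0.835 GiB

0.835 GiB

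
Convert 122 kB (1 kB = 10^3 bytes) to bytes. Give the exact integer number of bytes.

122 × 1,000 = 122,000 bytes

122,000 bytes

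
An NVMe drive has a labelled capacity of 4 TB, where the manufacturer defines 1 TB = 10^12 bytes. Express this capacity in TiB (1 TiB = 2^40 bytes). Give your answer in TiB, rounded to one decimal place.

3.6 TiB

4 TB = 4 × 10^12 bytes = 4,000,000,000,000 bytes
1 TiB = 2^40 bytes = 1,099,511,627,776 bytes
4,000,000,000,000 / 1,099,511,627,776 = 3.6 TiB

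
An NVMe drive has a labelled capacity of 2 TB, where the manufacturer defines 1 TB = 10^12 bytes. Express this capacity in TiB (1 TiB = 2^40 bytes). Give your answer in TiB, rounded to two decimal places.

2 TB = 2 × 10^12 bytes = 2,000,000,000,000 bytes
1 TiB = 2^40 bytes = 1,099,511,627,776 bytes
2,000,000,000,000 / 1,099,511,627,776 = 1.82 TiB

1.82 TiB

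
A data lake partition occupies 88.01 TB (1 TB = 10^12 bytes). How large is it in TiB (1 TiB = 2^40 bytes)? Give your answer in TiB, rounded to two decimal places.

88.01 TB × 1,000,000,000,000 bytes/TB = 88,010,000,000,000 bytes
1 TiB = 2^40 bytes = 1,099,511,627,776 bytes
88,010,000,000,000 / 1,099,511,627,776 = 80.04 TiB

80.04 TiB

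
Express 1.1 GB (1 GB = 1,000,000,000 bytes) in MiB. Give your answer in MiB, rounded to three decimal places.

1,049.042 MiB

1.1 GB = 1.1 × 10^9 bytes = 1,100,000,000 bytes
1 MiB = 1,048,576 bytes
1,100,000,000 / 1,048,576 = 1,049.042 MiB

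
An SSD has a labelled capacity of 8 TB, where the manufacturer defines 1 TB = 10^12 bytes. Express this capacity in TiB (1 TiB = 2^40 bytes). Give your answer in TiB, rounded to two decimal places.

8 TB = 8 × 10^12 bytes = 8,000,000,000,000 bytes
1 TiB = 1,099,511,627,776 bytes
8,000,000,000,000 / 1,099,511,627,776 = 7.28 TiB

7.28 TiB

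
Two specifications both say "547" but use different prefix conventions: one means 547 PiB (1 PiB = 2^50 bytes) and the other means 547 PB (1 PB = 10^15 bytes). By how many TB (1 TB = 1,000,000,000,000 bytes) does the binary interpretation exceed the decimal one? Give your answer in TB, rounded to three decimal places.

547 PiB = 547 × 1,125,899,906,842,624 = 615,867,249,042,915,328 bytes
547 PB = 547 × 1,000,000,000,000,000 = 547,000,000,000,000,000 bytes
difference = 68,867,249,042,915,328 bytes
68,867,249,042,915,328 / 1,000,000,000,000 = 68,867.249 TB

68,867.249 TB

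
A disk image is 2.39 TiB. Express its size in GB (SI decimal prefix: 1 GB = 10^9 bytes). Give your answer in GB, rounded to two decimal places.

2.39 TiB = 2.39 × 2^40 bytes = 2,627,832,790,384.64 bytes
1 GB = 10^9 bytes = 1,000,000,000 bytes
2,627,832,790,384.64 / 1,000,000,000 = 2,627.83 GB

2,627.83 GB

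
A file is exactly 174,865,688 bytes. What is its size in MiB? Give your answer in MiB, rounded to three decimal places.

174,865,688 bytes given.
1 MiB = 2^20 bytes = 1,048,576 bytes
174,865,688 / 1,048,576 = 166.765 MiB

166.765 MiB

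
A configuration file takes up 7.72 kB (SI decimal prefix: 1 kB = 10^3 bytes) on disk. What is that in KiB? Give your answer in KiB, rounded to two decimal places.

7.54 KiB

7.72 kB = 7.72 × 10^3 bytes = 7,720 bytes
1 KiB = 2^10 bytes = 1,024 bytes
7,720 / 1,024 = 7.54 KiB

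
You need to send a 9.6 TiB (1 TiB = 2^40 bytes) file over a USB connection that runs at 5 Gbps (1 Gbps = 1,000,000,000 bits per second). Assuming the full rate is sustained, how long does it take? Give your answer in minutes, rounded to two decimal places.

281.47 minutes

9.6 TiB = 10,555,311,626,649.6 bytes = 84,442,493,013,196.8 bits
5 Gbps = 5,000,000,000 bits/s
time = 84,442,493,013,196.8 / 5,000,000,000 = 16,888.499 s
16,888.499 s / 60 = 281.47 minutes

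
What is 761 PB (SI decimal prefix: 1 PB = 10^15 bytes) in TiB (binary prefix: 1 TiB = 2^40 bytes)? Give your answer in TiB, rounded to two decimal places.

692,125.47 TiB

761 PB = 761 × 10^15 bytes = 761,000,000,000,000,000 bytes
1 TiB = 2^40 bytes = 1,099,511,627,776 bytes
761,000,000,000,000,000 / 1,099,511,627,776 = 692,125.47 TiB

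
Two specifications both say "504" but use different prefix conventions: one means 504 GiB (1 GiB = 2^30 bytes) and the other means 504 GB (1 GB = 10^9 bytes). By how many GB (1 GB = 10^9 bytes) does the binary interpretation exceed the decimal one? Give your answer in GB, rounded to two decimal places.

504 GiB = 504 × 1,073,741,824 = 541,165,879,296 bytes
504 GB = 504 × 1,000,000,000 = 504,000,000,000 bytes
difference = 37,165,879,296 bytes
37,165,879,296 / 1,000,000,000 = 37.17 GB

37.17 GB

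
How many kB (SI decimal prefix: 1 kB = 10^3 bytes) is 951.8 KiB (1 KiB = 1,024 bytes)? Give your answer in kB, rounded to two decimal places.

951.8 KiB = 951.8 × 2^10 bytes = 974,643.2 bytes
1 kB = 10^3 bytes = 1,000 bytes
974,643.2 / 1,000 = 974.64 kB

974.64 kB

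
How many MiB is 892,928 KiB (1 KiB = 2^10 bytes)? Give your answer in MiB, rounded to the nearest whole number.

872 MiB

892,928 KiB = 892,928 × 2^10 bytes = 914,358,272 bytes
1 MiB = 2^20 bytes = 1,048,576 bytes
914,358,272 / 1,048,576 = 872 MiB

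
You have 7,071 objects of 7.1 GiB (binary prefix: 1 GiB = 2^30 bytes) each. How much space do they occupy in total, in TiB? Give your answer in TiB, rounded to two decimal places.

Total = 7,071 × 7.1 GiB = 50204.1 GiB
= 50204.1 × 1,073,741,824 bytes = 53,906,241,906,278.4 bytes
1 TiB = 1,099,511,627,776 bytes
53,906,241,906,278.4 / 1,099,511,627,776 = 49.03 TiB

49.03 TiB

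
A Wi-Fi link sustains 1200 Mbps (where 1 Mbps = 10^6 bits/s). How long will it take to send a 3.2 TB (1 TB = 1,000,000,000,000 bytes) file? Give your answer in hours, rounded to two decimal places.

5.93 hours

3.2 TB = 3,200,000,000,000 bytes = 25,600,000,000,000 bits
1200 Mbps = 1,200,000,000 bits/s
time = 25,600,000,000,000 / 1,200,000,000 = 21,333.3333 s
21,333.3333 s / 3600 = 5.93 hours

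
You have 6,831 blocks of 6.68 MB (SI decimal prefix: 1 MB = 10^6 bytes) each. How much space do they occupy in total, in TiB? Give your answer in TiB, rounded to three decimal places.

Total = 6,831 × 6.68 MB = 45631.08 MB
= 45631.08 × 1,000,000 bytes = 45,631,080,000 bytes
1 TiB = 1,099,511,627,776 bytes
45,631,080,000 / 1,099,511,627,776 = 0.042 TiB

0.042 TiB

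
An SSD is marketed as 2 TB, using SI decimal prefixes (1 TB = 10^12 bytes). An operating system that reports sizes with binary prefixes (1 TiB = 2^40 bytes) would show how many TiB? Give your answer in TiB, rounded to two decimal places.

1.82 TiB

2 TB × 1,000,000,000,000 bytes/TB = 2,000,000,000,000 bytes
1 TiB = 1,099,511,627,776 bytes
2,000,000,000,000 / 1,099,511,627,776 = 1.82 TiB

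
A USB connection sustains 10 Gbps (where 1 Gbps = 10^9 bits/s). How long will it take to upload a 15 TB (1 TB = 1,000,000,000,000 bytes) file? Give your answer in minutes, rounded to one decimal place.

15 TB = 15,000,000,000,000 bytes = 120,000,000,000,000 bits
10 Gbps = 10,000,000,000 bits/s
time = 120,000,000,000,000 / 10,000,000,000 = 12,000.00 s
12,000.00 s / 60 = 200.0 minutes

200.0 minutes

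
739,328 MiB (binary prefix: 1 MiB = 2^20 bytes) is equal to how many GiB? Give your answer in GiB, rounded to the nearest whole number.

739,328 MiB = 739,328 × 2^20 bytes = 775,241,596,928 bytes
1 GiB = 1,073,741,824 bytes
775,241,596,928 / 1,073,741,824 = 722 GiB

722 GiB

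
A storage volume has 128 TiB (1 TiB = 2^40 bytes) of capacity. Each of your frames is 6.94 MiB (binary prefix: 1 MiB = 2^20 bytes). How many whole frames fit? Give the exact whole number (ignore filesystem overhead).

Capacity: 128 TiB = 140,737,488,355,328 bytes
Per item: 6.94 MiB = 7,277,117.44 bytes
⌊140,737,488,355,328 / 7,277,117.44⌋ = 19,339,730

19,339,730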